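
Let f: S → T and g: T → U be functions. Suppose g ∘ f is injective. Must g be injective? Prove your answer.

No. Take S = {0, 1, 2}, T = {0, 1, 2, 3, 4}, U = {0, 1, 2, 3, 4}, f(a) = a for each a ∈ S, and g(b) = 3 if b ∈ {3, 4} else g(b) = b.
Then g ∘ f = f is injective (S ⊂ T and f is the inclusion), but g(3) = g(4) = 3 with 3 ≠ 4, so g is not injective.

not injective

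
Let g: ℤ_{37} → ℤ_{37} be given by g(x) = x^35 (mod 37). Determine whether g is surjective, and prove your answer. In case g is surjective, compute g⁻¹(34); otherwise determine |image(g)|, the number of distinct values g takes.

Since 37 is prime, the nonzero elements of ℤ_{37} form a cyclic group of order 36.
As gcd(35, 36) = 1, raising to the 35th power is a bijection on this group: if s^35 ≡ t^35 then (st^{−1})^35 = 1, and the only element of order dividing gcd(35, 36) = 1 is 1, so s = t.
With g(0) = 0 this makes g injective on all of ℤ_{37}, hence bijective (finite equal-size domain and codomain). In particular g is surjective.
Since g is surjective, we find the preimage of 34. The inverse of x ↦ x^35 on (ℤ_{37})^× is x ↦ x^35, because 35·35 = 1225 = 34·36 + 1 ≡ 1 (mod 36) and x^{36} = 1 for x ≠ 0 (Fermat). So g⁻¹(34) = 34^35 mod 37.
Repeated squaring mod 37: 34^1 ≡ 34, 34^2 ≡ 34² = 1156 ≡ 9, 34^4 ≡ 9² = 81 ≡ 7, 34^8 ≡ 7² = 49 ≡ 12, 34^16 ≡ 12² = 144 ≡ 33, 34^32 ≡ 33² = 1089 ≡ 16. Since 35 = 32 + 2 + 1, 34^35 ≡ 16·9·34: 16·9 = 144 ≡ 33, then 33·34 = 1122 ≡ 12. So 34^35 ≡ 12 (mod 37).
Hence g⁻¹(34) = 12.

12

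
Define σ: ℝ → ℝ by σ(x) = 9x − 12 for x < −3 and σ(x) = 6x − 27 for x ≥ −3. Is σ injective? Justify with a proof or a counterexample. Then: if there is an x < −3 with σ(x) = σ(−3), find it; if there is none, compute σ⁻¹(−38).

Both pieces are strictly increasing (slopes 9 and 6), so each is injective on its own interval.
The left piece maps (−∞, −3) onto (−∞, −39); the right piece maps [−3, ∞) onto [−45, ∞).
These images overlap. In particular σ(−3) = −45 (right piece), and solving 9x − 12 = −45 on the left piece gives x = −11/3 < −3.
So σ(−11/3) = σ(−3) with −11/3 ≠ −3, and σ is not injective. This x = −11/3 is the requested value below −3.

-11/3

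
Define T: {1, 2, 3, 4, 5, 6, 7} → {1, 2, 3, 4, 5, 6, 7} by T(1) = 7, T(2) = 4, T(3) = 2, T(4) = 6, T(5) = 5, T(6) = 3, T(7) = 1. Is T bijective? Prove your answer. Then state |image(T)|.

7

The values 7, 4, 2, 6, 5, 3, 1 are a permutation of {1, 2, 3, 4, 5, 6, 7}: each element appears exactly once.
So T is injective and surjective, hence bijective.
The image of T is {1, 2, 3, 4, 5, 6, 7}, which has 7 elements.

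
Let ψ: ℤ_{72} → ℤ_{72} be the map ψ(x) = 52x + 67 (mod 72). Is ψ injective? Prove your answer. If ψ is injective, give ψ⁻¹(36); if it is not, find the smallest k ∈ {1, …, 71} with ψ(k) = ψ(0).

18

Recall that ψ is injective when ψ(x_1) = ψ(x_2) forces x_1 = x_2.
We have gcd(52, 72) = 4 > 1. Taking x_1 = 0 and x_2 = 18: ψ(0) = 67 and ψ(18) = 52·18 + 67 = 1003 ≡ 67 (mod 72).
So ψ(0) = ψ(18) while 0 ≠ 18, so ψ is not injective.
Since ψ is not injective, we find the least positive k with ψ(k) = ψ(0): this means 52k ≡ 0 (mod 72), i.e. 72 ∣ 52k. Since gcd(52, 72) = 4, dividing through by 4 this holds exactly when 18 ∣ 13k, and as gcd(13, 18) = 1, exactly when 18 ∣ k.
The smallest positive such k is 18.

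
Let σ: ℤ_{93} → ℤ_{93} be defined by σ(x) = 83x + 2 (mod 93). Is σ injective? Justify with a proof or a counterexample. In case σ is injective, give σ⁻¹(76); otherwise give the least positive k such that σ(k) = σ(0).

Suppose σ(s) = σ(t) in ℤ_{93}. Then 83s + 2 ≡ 83t + 2 (mod 93), therefore 83(s − t) ≡ 0 (mod 93).
Since gcd(83, 93) = 1, 83 is invertible modulo 93, hence s − t ≡ 0 (mod 93), i.e. s = t.
Thus σ is injective.
We now compute 83⁻¹ mod 93 explicitly. Euclid's algorithm: 93 = 1·83 + 10, 83 = 8·10 + 3, 10 = 3·3 + 1; back-substituting gives 1 = 65·83 − 58·93, so 83⁻¹ ≡ 65 (mod 93).
Since σ is injective, we find σ⁻¹(76): we need 83x ≡ 76 − 2 ≡ 74 (mod 93). Using 83⁻¹ = 65: x ≡ 65·74 = 4810 = 51·93 + 67, so x = 67.
Check: σ(67) = 83·67 + 2 = 5563 = 59·93 + 76 ≡ 76 (mod 93).

67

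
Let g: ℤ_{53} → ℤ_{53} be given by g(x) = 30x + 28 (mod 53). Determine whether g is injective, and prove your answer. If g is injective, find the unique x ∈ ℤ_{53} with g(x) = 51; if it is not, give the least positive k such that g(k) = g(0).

52

By definition, g is injective when g(s) = g(t) forces s = t.
If g(s) = g(t), then 30s ≡ 30t (mod 53). Because gcd(30, 53) = 1, we may cancel 30 to get s ≡ t (mod 53).
Therefore g is injective.
We now compute 30⁻¹ mod 53 explicitly. Euclid's algorithm: 53 = 1·30 + 23, 30 = 1·23 + 7, 23 = 3·7 + 2, 7 = 3·2 + 1; back-substituting gives 1 = 23·30 − 13·53, so 30⁻¹ ≡ 23 (mod 53).
Since g is injective, we find g⁻¹(51): we need 30x ≡ 51 − 28 ≡ 23 (mod 53). Using 30⁻¹ = 23: x ≡ 23·23 = 529 = 9·53 + 52, so x = 52.
Check: g(52) = 30·52 + 28 = 1588 = 29·53 + 51 ≡ 51 (mod 53).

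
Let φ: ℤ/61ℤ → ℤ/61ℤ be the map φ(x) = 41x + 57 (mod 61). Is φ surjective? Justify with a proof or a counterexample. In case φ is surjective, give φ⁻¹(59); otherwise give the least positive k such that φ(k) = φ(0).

Recall: φ is surjective if every y in the codomain equals φ(x) for some x in the domain.
Since gcd(41, 61) = 1, 41 is invertible modulo 61. Euclid's algorithm: 61 = 1·41 + 20, 41 = 2·20 + 1; back-substituting gives 1 = 3·41 − 2·61, so 41⁻¹ ≡ 3 (mod 61).
Then y ↦ 3(y − 57) is a two-sided inverse to φ, so every y ∈ ℤ/61ℤ has a preimage.
Hence φ is surjective.
Since φ is surjective, we compute φ⁻¹(59): solve 41x + 57 ≡ 59 (mod 61), i.e. 41x ≡ 2 (mod 61).
Multiplying by 41⁻¹ = 3 gives x ≡ 3·2 = 6 ≡ 6 (mod 61).
Check: φ(6) = 41·6 + 57 = 303 = 4·61 + 59 ≡ 59 (mod 61).

6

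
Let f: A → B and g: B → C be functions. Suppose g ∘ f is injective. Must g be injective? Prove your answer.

No. Take A = {1, 2, 3}, B = {1, 2, 3, 4, 5}, C = {1, 2, 3, 4, 5}, f(a) = a for each a ∈ A, and g(b) = 4 if b ∈ {4, 5} else g(b) = b.
Then g ∘ f = f is injective (A ⊂ B and f is the inclusion), but g(4) = g(5) = 4 with 4 ≠ 5, so g is not injective.

not injective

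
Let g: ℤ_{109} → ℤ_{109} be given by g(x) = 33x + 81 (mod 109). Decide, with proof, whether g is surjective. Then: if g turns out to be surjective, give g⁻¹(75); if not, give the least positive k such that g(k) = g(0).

Since gcd(33, 109) = 1, 33 is invertible modulo 109. Euclid's algorithm: 109 = 3·33 + 10, 33 = 3·10 + 3, 10 = 3·3 + 1; back-substituting gives 1 = 76·33 − 23·109, so 33⁻¹ ≡ 76 (mod 109).
For any y ∈ ℤ_{109}, x = 76(y − 81) mod 109 satisfies g(x) = 33·76(y − 81) + 81 ≡ y (since 33·76 ≡ 1 mod 109). So every y has a preimage.
Thus g is surjective.
Since g is surjective, we compute g⁻¹(75): solve 33x + 81 ≡ 75 (mod 109), i.e. 33x ≡ 103 (mod 109).
Multiplying by 33⁻¹ = 76 gives x ≡ 76·103 = 7828 = 71·109 + 89 ≡ 89 (mod 109).
Check: g(89) = 33·89 + 81 = 3018 = 27·109 + 75 ≡ 75 (mod 109).

89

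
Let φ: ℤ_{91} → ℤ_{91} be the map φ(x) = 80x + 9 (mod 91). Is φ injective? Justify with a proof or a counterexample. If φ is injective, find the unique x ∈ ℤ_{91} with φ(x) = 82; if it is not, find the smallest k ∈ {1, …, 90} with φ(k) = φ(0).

Recall: φ is injective when φ(u) = φ(v) forces u = v.
Suppose φ(u) = φ(v) in ℤ_{91}. Then 80u + 9 ≡ 80v + 9 (mod 91), hence 80(u − v) ≡ 0 (mod 91).
Since gcd(80, 91) = 1, 80 is invertible modulo 91, so u − v ≡ 0 (mod 91), i.e. u = v.
Thus φ is injective.
We now compute 80⁻¹ mod 91 explicitly. Euclid's algorithm: 91 = 1·80 + 11, 80 = 7·11 + 3, 11 = 3·3 + 2, 3 = 1·2 + 1; back-substituting gives 1 = 33·80 − 29·91, so 80⁻¹ ≡ 33 (mod 91).
Since φ is injective, we compute φ⁻¹(82): solve 80x + 9 ≡ 82 (mod 91), i.e. 80x ≡ 73 (mod 91).
Multiplying by 80⁻¹ = 33 gives x ≡ 33·73 = 2409 = 26·91 + 43 ≡ 43 (mod 91).
Check: φ(43) = 80·43 + 9 = 3449 = 37·91 + 82 ≡ 82 (mod 91).

43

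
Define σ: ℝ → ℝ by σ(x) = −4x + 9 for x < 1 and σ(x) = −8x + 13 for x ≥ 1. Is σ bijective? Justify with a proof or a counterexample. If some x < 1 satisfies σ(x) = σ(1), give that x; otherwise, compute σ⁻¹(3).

5/4

Both pieces are strictly decreasing (slopes −4 and −8), so each is injective on its own interval.
The left piece maps (−∞, 1) onto (5, ∞); the right piece maps [1, ∞) onto (−∞, 5].
Since 5 = 5, the images partition ℝ: σ is injective and surjective, hence bijective.
Because the two images are disjoint, no x < 1 has σ(x) = σ(1), so we compute σ⁻¹(3): 3 lies in (−∞, 5], so solve −8x + 13 = 3: x = (3 − 13)/(−8) = 5/4.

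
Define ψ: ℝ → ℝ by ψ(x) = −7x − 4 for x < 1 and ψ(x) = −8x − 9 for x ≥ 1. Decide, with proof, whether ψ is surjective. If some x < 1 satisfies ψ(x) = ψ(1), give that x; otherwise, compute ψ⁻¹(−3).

-1/7

Both pieces are strictly decreasing (slopes −7 and −8), so each is injective on its own interval.
The left piece maps (−∞, 1) onto (−11, ∞); the right piece maps [1, ∞) onto (−∞, −17].
The union (−11, ∞) ∪ (−∞, −17] omits the interval between −11 and −17; in particular −11 has no preimage. So ψ is not surjective.
Because the two images are disjoint, no x < 1 has ψ(x) = ψ(1), so we compute ψ⁻¹(−3): −3 lies in (−11, ∞), so solve −7x − 4 = −3: x = (−3 + 4)/(−7) = −1/7.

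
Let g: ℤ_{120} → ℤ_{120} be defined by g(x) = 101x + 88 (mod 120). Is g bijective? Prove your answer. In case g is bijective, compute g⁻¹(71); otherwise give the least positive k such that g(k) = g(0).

83

Recall that injectivity means: for all s, t in the domain, g(s) = g(t) implies s = t.
If g(s) = g(t), then 101s ≡ 101t (mod 120). Because gcd(101, 120) = 1, we may cancel 101 to get s ≡ t (mod 120).
We now compute 101⁻¹ mod 120 explicitly. Euclid's algorithm: 120 = 1·101 + 19, 101 = 5·19 + 6, 19 = 3·6 + 1; back-substituting gives 1 = 101·101 − 85·120, so 101⁻¹ ≡ 101 (mod 120).
Then y ↦ 101(y − 88) is a two-sided inverse to g, so every y ∈ ℤ_{120} has a preimage.
Therefore g is bijective.
Since g is bijective, we find g⁻¹(71): we need 101x ≡ 71 − 88 ≡ 103 (mod 120). Using 101⁻¹ = 101: x ≡ 101·103 = 10403 = 86·120 + 83, so x = 83.
Check: g(83) = 101·83 + 88 = 8471 = 70·120 + 71 ≡ 71 (mod 120).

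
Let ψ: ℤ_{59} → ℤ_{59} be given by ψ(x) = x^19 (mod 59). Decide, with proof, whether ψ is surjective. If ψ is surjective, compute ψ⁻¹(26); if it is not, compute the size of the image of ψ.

Since 59 is prime, the nonzero elements of ℤ_{59} form a cyclic group of order 58.
As gcd(19, 58) = 1, raising to the 19th power is a bijection on this group: if s^19 ≡ t^19 then (st^{−1})^19 = 1, and the only element of order dividing gcd(19, 58) = 1 is 1, so s = t.
With ψ(0) = 0 this makes ψ injective on all of ℤ_{59}, hence bijective (finite equal-size domain and codomain). In particular ψ is surjective.
Since ψ is surjective, we find the preimage of 26. The inverse of x ↦ x^19 on (ℤ_{59})^× is x ↦ x^55, because 19·55 = 1045 = 18·58 + 1 ≡ 1 (mod 58) and x^{58} = 1 for x ≠ 0 (Fermat). So ψ⁻¹(26) = 26^55 mod 59.
Repeated squaring mod 59: 26^1 ≡ 26, 26^2 ≡ 26² = 676 ≡ 27, 26^4 ≡ 27² = 729 ≡ 21, 26^8 ≡ 21² = 441 ≡ 28, 26^16 ≡ 28² = 784 ≡ 17, 26^32 ≡ 17² = 289 ≡ 53. Since 55 = 32 + 16 + 4 + 2 + 1, 26^55 ≡ 53·17·21·27·26: 53·17 = 901 ≡ 16, then 16·21 = 336 ≡ 41, then 41·27 = 1107 ≡ 45, then 45·26 = 1170 ≡ 49. So 26^55 ≡ 49 (mod 59).
Hence ψ⁻¹(26) = 49.

49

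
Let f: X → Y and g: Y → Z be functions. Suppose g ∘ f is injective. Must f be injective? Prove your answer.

injective

Suppose f(u) = f(v). Applying g: (g ∘ f)(u) = (g ∘ f)(v). Since g ∘ f is injective, u = v. So f is injective.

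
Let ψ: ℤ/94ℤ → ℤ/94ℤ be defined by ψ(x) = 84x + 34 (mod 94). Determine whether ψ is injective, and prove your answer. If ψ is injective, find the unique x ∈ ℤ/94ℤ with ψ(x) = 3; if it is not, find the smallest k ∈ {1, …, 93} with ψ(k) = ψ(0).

47

We have gcd(84, 94) = 2 > 1. Taking u = 0 and v = 47: ψ(0) = 34 and ψ(47) = 84·47 + 34 = 3982 ≡ 34 (mod 94).
So ψ(0) = ψ(47) while 0 ≠ 47, hence ψ is not injective.
Since ψ is not injective, we find the least positive k with ψ(k) = ψ(0): this means 84k ≡ 0 (mod 94), i.e. 94 ∣ 84k. Since gcd(84, 94) = 2, dividing through by 2 this holds exactly when 47 ∣ 42k, and as gcd(42, 47) = 1, exactly when 47 ∣ k.
The smallest positive such k is 47.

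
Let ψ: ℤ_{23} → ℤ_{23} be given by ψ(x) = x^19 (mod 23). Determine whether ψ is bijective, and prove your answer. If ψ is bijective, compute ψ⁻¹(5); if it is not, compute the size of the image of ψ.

17

Since 23 is prime, the nonzero elements of ℤ_{23} form a cyclic group of order 22.
As gcd(19, 22) = 1, raising to the 19th power is a bijection on this group: if s^19 ≡ t^19 then (st^{−1})^19 = 1, and the only element of order dividing gcd(19, 22) = 1 is 1, so s = t.
With ψ(0) = 0 this makes ψ injective on all of ℤ_{23}, hence bijective (finite equal-size domain and codomain). In particular ψ is bijective.
Since ψ is bijective, we find the preimage of 5. The inverse of x ↦ x^19 on (ℤ_{23})^× is x ↦ x^7, because 19·7 = 133 = 6·22 + 1 ≡ 1 (mod 22) and x^{22} = 1 for x ≠ 0 (Fermat). So ψ⁻¹(5) = 5^7 mod 23.
Repeated squaring mod 23: 5^1 ≡ 5, 5^2 ≡ 5² = 25 ≡ 2, 5^4 ≡ 2² = 4. Since 7 = 4 + 2 + 1, 5^7 ≡ 4·2·5: 4·2 = 8, then 8·5 = 40 ≡ 17. So 5^7 ≡ 17 (mod 23).
Hence ψ⁻¹(5) = 17.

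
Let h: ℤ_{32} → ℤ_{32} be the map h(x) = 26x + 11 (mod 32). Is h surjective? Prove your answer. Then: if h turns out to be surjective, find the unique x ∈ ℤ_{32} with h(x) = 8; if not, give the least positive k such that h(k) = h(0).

By definition, surjectivity means every element of the codomain has a preimage under h.
Since gcd(26, 32) = 2, we have 26x ≡ 0 (mod 2) for all x, so h(x) ≡ 1 (mod 2).
But 0 ≢ 1 (mod 2), so 0 ∈ ℤ_{32} has no preimage. Therefore h is not surjective.
Since h is not surjective, we find the least positive k with h(k) = h(0): this means 26k ≡ 0 (mod 32), i.e. 32 ∣ 26k. Since gcd(26, 32) = 2, dividing through by 2 this holds exactly when 16 ∣ 13k, and as gcd(13, 16) = 1, exactly when 16 ∣ k.
The smallest positive such k is 16.

16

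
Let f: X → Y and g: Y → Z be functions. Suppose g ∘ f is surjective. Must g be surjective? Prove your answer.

surjective

Let c ∈ Z. Since g ∘ f is surjective, some a ∈ X has g(f(a)) = c. Then b = f(a) ∈ Y satisfies g(b) = c. So g is surjective.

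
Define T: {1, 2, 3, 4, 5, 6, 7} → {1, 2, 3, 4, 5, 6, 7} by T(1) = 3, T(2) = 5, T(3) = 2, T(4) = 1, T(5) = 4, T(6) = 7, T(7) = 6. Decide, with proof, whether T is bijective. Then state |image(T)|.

The values 3, 5, 2, 1, 4, 7, 6 are a permutation of {1, 2, 3, 4, 5, 6, 7}: each element appears exactly once.
So T is injective and surjective, hence bijective.
The image of T is {1, 2, 3, 4, 5, 6, 7}, which has 7 elements.

7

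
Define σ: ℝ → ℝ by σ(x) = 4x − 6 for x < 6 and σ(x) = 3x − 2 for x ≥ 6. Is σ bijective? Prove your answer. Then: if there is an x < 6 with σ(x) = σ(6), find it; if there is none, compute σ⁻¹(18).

11/2

Both pieces are strictly increasing (slopes 4 and 3), so each is injective on its own interval.
The left piece maps (−∞, 6) onto (−∞, 18); the right piece maps [6, ∞) onto [16, ∞).
These images overlap. In particular σ(6) = 16 (right piece), and solving 4x − 6 = 16 on the left piece gives x = 11/2 < 6.
So σ(11/2) = σ(6) with 11/2 ≠ 6, and σ is not injective, hence not bijective. This x = 11/2 is the requested value below 6.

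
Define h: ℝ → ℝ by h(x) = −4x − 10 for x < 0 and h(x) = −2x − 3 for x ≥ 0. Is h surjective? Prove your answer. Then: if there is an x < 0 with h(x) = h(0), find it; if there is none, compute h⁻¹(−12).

Both pieces are strictly decreasing (slopes −4 and −2), so each is injective on its own interval.
The left piece maps (−∞, 0) onto (−10, ∞); the right piece maps [0, ∞) onto (−∞, −3].
The union (−10, ∞) ∪ (−∞, −3] covers ℝ, so h is surjective.
For the follow-up: the images overlap, so an x < 0 with h(x) = h(0) exists. h(0) = −3; solving −4x − 10 = −3 for x < 0 gives x = (−3 + 10)/(−4) = −7/4.

-7/4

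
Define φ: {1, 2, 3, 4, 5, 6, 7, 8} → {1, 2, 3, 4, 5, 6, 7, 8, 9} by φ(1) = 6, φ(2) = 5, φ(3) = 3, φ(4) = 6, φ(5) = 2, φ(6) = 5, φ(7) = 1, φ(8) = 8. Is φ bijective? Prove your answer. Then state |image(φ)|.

φ(1) = 6 = φ(4) with 1 ≠ 4, so φ is not injective, hence not bijective.
The image of φ is {1, 2, 3, 5, 6, 8}, which has 6 elements.

6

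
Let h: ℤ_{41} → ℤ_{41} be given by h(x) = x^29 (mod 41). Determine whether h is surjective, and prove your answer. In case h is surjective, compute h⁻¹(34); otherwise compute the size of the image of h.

13

Since 41 is prime, the nonzero elements of ℤ_{41} form a cyclic group of order 40.
As gcd(29, 40) = 1, raising to the 29th power is a bijection on this group: if x_1^29 ≡ x_2^29 then (x_1x_2^{−1})^29 = 1, and the only element of order dividing gcd(29, 40) = 1 is 1, so x_1 = x_2.
With h(0) = 0 this makes h injective on all of ℤ_{41}, hence bijective (finite equal-size domain and codomain). In particular h is surjective.
Since h is surjective, we find the preimage of 34. The inverse of x ↦ x^29 on (ℤ_{41})^× is x ↦ x^29, because 29·29 = 841 = 21·40 + 1 ≡ 1 (mod 40) and x^{40} = 1 for x ≠ 0 (Fermat). So h⁻¹(34) = 34^29 mod 41.
Repeated squaring mod 41: 34^1 ≡ 34, 34^2 ≡ 34² = 1156 ≡ 8, 34^4 ≡ 8² = 64 ≡ 23, 34^8 ≡ 23² = 529 ≡ 37, 34^16 ≡ 37² = 1369 ≡ 16. Since 29 = 16 + 8 + 4 + 1, 34^29 ≡ 16·37·23·34: 16·37 = 592 ≡ 18, then 18·23 = 414 ≡ 4, then 4·34 = 136 ≡ 13. So 34^29 ≡ 13 (mod 41).
Hence h⁻¹(34) = 13.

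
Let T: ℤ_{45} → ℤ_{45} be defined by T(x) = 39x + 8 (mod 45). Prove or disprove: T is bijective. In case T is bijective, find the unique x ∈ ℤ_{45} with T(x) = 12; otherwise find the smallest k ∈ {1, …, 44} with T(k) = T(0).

By definition, injectivity means: for all s, t in the domain, T(s) = T(t) implies s = t.
We have gcd(39, 45) = 3 > 1. Taking s = 0 and t = 15: T(0) = 8 and T(15) = 39·15 + 8 = 593 ≡ 8 (mod 45).
So T(0) = T(15) while 0 ≠ 15, thus T is not injective, hence not bijective.
Since T is not bijective, we find the least positive k with T(k) = T(0): this means 39k ≡ 0 (mod 45), i.e. 45 ∣ 39k. Since gcd(39, 45) = 3, dividing through by 3 this holds exactly when 15 ∣ 13k, and as gcd(13, 15) = 1, exactly when 15 ∣ k.
The smallest positive such k is 15.

15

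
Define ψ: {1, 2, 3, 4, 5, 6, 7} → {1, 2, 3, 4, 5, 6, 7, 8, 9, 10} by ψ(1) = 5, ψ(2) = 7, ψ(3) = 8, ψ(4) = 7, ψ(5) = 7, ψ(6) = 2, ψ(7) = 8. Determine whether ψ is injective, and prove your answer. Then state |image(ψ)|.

ψ(2) = 7 = ψ(4) with 2 ≠ 4, so ψ is not injective.
The image of ψ is {2, 5, 7, 8}, which has 4 elements.

4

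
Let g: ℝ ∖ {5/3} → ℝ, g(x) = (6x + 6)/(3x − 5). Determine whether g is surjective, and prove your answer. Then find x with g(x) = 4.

13/3

If g(x) = 2, cross-multiplying gives 3(6x + 6) = 6(3x − 5), which simplifies to 18 = −30 — false.  So 2 has no preimage and g is not surjective.
Solving g(x) = 4: cross-multiplying gives 6x + 6 = 4(3x − 5), which rearranges to −6x = −26, so x = 13/3.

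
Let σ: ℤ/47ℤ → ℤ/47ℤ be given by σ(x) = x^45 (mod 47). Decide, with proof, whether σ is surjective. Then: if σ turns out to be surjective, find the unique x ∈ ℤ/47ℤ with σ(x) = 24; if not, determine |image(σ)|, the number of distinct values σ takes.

Since 47 is prime, the nonzero elements of ℤ/47ℤ form a cyclic group of order 46.
As gcd(45, 46) = 1, raising to the 45th power is a bijection on this group: if u^45 ≡ v^45 then (uv^{−1})^45 = 1, and the only element of order dividing gcd(45, 46) = 1 is 1, so u = v.
With σ(0) = 0 this makes σ injective on all of ℤ/47ℤ, hence bijective (finite equal-size domain and codomain). In particular σ is surjective.
Since σ is surjective, we find the preimage of 24. The inverse of x ↦ x^45 on (ℤ/47ℤ)^× is x ↦ x^45, because 45·45 = 2025 = 44·46 + 1 ≡ 1 (mod 46) and x^{46} = 1 for x ≠ 0 (Fermat). So σ⁻¹(24) = 24^45 mod 47.
Repeated squaring mod 47: 24^1 ≡ 24, 24^2 ≡ 24² = 576 ≡ 12, 24^4 ≡ 12² = 144 ≡ 3, 24^8 ≡ 3² = 9, 24^16 ≡ 9² = 81 ≡ 34, 24^32 ≡ 34² = 1156 ≡ 28. Since 45 = 32 + 8 + 4 + 1, 24^45 ≡ 28·9·3·24: 28·9 = 252 ≡ 17, then 17·3 = 51 ≡ 4, then 4·24 = 96 ≡ 2. So 24^45 ≡ 2 (mod 47).
Hence σ⁻¹(24) = 2.

2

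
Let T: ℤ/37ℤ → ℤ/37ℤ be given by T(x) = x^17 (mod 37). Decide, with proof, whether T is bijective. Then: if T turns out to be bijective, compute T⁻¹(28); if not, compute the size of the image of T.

4

Since 37 is prime, the nonzero elements of ℤ/37ℤ form a cyclic group of order 36.
As gcd(17, 36) = 1, raising to the 17th power is a bijection on this group: if a^17 ≡ b^17 then (ab^{−1})^17 = 1, and the only element of order dividing gcd(17, 36) = 1 is 1, so a = b.
With T(0) = 0 this makes T injective on all of ℤ/37ℤ, hence bijective (finite equal-size domain and codomain). In particular T is bijective.
Since T is bijective, we find the preimage of 28. The inverse of x ↦ x^17 on (ℤ/37ℤ)^× is x ↦ x^17, because 17·17 = 289 = 8·36 + 1 ≡ 1 (mod 36) and x^{36} = 1 for x ≠ 0 (Fermat). So T⁻¹(28) = 28^17 mod 37.
Repeated squaring mod 37: 28^1 ≡ 28, 28^2 ≡ 28² = 784 ≡ 7, 28^4 ≡ 7² = 49 ≡ 12, 28^8 ≡ 12² = 144 ≡ 33, 28^16 ≡ 33² = 1089 ≡ 16. Since 17 = 16 + 1, 28^17 ≡ 16·28: 16·28 = 448 ≡ 4. So 28^17 ≡ 4 (mod 37).
Hence T⁻¹(28) = 4.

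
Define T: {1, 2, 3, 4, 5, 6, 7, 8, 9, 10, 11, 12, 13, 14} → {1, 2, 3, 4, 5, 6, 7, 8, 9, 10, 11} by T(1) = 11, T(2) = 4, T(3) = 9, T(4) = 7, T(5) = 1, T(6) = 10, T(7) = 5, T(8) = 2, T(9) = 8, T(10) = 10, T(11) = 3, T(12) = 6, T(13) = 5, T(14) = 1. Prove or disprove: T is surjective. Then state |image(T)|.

11

Every element of the codomain has a preimage: 1 = T(5), 2 = T(8), 3 = T(11), 4 = T(2), 5 = T(7), 6 = T(12), 7 = T(4), 8 = T(9), 9 = T(3), 10 = T(6), 11 = T(1).
So T is surjective.
The image of T is {1, 2, 3, 4, 5, 6, 7, 8, 9, 10, 11}, which has 11 elements.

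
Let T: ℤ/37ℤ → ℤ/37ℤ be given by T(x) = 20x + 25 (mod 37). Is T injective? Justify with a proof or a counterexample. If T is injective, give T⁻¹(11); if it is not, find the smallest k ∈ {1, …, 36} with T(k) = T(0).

Recall that T is injective if T(u) = T(v) implies u = v.
If T(u) = T(v), then 20u ≡ 20v (mod 37). Because gcd(20, 37) = 1, we may cancel 20 to get u ≡ v (mod 37).
So T is injective.
We now compute 20⁻¹ mod 37 explicitly. Euclid's algorithm: 37 = 1·20 + 17, 20 = 1·17 + 3, 17 = 5·3 + 2, 3 = 1·2 + 1; back-substituting gives 1 = 13·20 − 7·37, so 20⁻¹ ≡ 13 (mod 37).
Since T is injective, we compute T⁻¹(11): solve 20x + 25 ≡ 11 (mod 37), i.e. 20x ≡ 23 (mod 37).
Multiplying by 20⁻¹ = 13 gives x ≡ 13·23 = 299 = 8·37 + 3 ≡ 3 (mod 37).
Check: T(3) = 20·3 + 25 = 85 = 2·37 + 11 ≡ 11 (mod 37).

3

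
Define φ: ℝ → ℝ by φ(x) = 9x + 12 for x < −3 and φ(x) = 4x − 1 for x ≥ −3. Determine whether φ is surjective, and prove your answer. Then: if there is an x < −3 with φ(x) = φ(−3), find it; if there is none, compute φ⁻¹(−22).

-34/9

Both pieces are strictly increasing (slopes 9 and 4), so each is injective on its own interval.
The left piece maps (−∞, −3) onto (−∞, −15); the right piece maps [−3, ∞) onto [−13, ∞).
The union (−∞, −15) ∪ [−13, ∞) omits the interval between −15 and −13; in particular −15 has no preimage. So φ is not surjective.
Because the two images are disjoint, no x < −3 has φ(x) = φ(−3), so we compute φ⁻¹(−22): −22 lies in (−∞, −15), so solve 9x + 12 = −22: x = (−22 − 12)/9 = −34/9.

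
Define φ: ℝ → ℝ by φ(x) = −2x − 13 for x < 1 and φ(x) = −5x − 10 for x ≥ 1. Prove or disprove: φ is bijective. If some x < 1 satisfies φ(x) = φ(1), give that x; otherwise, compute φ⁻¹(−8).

-5/2

Both pieces are strictly decreasing (slopes −2 and −5), so each is injective on its own interval.
The left piece maps (−∞, 1) onto (−15, ∞); the right piece maps [1, ∞) onto (−∞, −15].
Since −15 = −15, the images partition ℝ: φ is injective and surjective, hence bijective.
Because the two images are disjoint, no x < 1 has φ(x) = φ(1), so we compute φ⁻¹(−8): −8 lies in (−15, ∞), so solve −2x − 13 = −8: x = (−8 + 13)/(−2) = −5/2.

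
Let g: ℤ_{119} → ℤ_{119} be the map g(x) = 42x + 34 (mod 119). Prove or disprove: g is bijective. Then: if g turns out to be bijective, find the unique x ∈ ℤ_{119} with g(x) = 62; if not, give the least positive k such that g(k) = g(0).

17

We have gcd(42, 119) = 7 > 1. Taking x_1 = 0 and x_2 = 17: g(0) = 34 and g(17) = 42·17 + 34 = 748 ≡ 34 (mod 119).
So g(0) = g(17) while 0 ≠ 17, hence g is not injective, hence not bijective.
Since g is not bijective, we find the least positive k with g(k) = g(0): this means 42k ≡ 0 (mod 119), i.e. 119 ∣ 42k. Since gcd(42, 119) = 7, dividing through by 7 this holds exactly when 17 ∣ 6k, and as gcd(6, 17) = 1, exactly when 17 ∣ k.
The smallest positive such k is 17.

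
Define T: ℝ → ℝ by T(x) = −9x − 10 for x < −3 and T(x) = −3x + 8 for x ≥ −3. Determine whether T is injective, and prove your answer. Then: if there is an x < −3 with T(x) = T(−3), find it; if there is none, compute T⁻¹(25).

-35/9

Both pieces are strictly decreasing (slopes −9 and −3), so each is injective on its own interval.
The left piece maps (−∞, −3) onto (17, ∞); the right piece maps [−3, ∞) onto (−∞, 17].
These images are disjoint, so no value is attained by both pieces. So T is injective.
Because the two images are disjoint, no x < −3 has T(x) = T(−3), so we compute T⁻¹(25): 25 lies in (17, ∞), so solve −9x − 10 = 25: x = (25 + 10)/(−9) = −35/9.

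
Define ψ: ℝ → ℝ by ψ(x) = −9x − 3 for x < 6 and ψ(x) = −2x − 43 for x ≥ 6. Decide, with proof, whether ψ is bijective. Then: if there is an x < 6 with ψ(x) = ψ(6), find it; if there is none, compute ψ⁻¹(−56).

52/9

Both pieces are strictly decreasing (slopes −9 and −2), so each is injective on its own interval.
The left piece maps (−∞, 6) onto (−57, ∞); the right piece maps [6, ∞) onto (−∞, −55].
These images overlap. In particular ψ(6) = −55 (right piece), and solving −9x − 3 = −55 on the left piece gives x = 52/9 < 6.
So ψ(52/9) = ψ(6) with 52/9 ≠ 6, and ψ is not injective, hence not bijective. This x = 52/9 is the requested value below 6.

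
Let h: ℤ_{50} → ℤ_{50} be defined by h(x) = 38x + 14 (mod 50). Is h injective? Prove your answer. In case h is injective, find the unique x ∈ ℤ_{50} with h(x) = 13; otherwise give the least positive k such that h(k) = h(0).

25

Recall: injectivity means: for all s, t in the domain, h(s) = h(t) implies s = t.
We have gcd(38, 50) = 2 > 1. Taking s = 0 and t = 25: h(0) = 14 and h(25) = 38·25 + 14 = 964 ≡ 14 (mod 50).
So h(0) = h(25) while 0 ≠ 25, therefore h is not injective.
Since h is not injective, we find the least positive k with h(k) = h(0): this means 38k ≡ 0 (mod 50), i.e. 50 ∣ 38k. Since gcd(38, 50) = 2, dividing through by 2 this holds exactly when 25 ∣ 19k, and as gcd(19, 25) = 1, exactly when 25 ∣ k.
The smallest positive such k is 25.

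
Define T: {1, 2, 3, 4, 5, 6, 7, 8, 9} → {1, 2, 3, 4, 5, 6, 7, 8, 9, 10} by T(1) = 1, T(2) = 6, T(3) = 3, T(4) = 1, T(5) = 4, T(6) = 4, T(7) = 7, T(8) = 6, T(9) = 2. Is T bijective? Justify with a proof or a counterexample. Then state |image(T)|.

6

T(1) = 1 = T(4) with 1 ≠ 4, so T is not injective, hence not bijective.
The image of T is {1, 2, 3, 4, 6, 7}, which has 6 elements.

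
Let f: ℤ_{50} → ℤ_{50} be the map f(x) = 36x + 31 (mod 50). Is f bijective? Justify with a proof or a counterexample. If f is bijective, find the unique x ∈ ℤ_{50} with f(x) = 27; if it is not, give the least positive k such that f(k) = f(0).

We have gcd(36, 50) = 2 > 1. Taking x_1 = 0 and x_2 = 25: f(0) = 31 and f(25) = 36·25 + 31 = 931 ≡ 31 (mod 50).
So f(0) = f(25) while 0 ≠ 25, so f is not injective, hence not bijective.
Since f is not bijective, we find the least positive k with f(k) = f(0): this means 36k ≡ 0 (mod 50), i.e. 50 ∣ 36k. Since gcd(36, 50) = 2, dividing through by 2 this holds exactly when 25 ∣ 18k, and as gcd(18, 25) = 1, exactly when 25 ∣ k.
The smallest positive such k is 25.

25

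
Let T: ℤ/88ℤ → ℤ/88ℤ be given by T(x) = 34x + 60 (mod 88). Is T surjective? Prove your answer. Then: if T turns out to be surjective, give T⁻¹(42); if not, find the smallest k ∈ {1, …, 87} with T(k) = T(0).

44

Recall: surjectivity means every element of the codomain has a preimage under T.
Since gcd(34, 88) = 2, we have 34x ≡ 0 (mod 2) for all x, so T(x) ≡ 0 (mod 2).
But 1 ≢ 0 (mod 2), so 1 ∈ ℤ/88ℤ has no preimage. Therefore T is not surjective.
Since T is not surjective, we find the least positive k with T(k) = T(0): this means 34k ≡ 0 (mod 88), i.e. 88 ∣ 34k. Since gcd(34, 88) = 2, dividing through by 2 this holds exactly when 44 ∣ 17k, and as gcd(17, 44) = 1, exactly when 44 ∣ k.
The smallest positive such k is 44.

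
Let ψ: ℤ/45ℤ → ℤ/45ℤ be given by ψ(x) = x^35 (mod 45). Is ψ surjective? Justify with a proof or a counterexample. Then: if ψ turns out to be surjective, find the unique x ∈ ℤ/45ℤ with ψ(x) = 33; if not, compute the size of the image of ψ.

ψ(0) = 0^35 = 0.
ψ(15): Repeated squaring mod 45: 15^1 ≡ 15, 15^2 ≡ 15² = 225 ≡ 0, 15^4 ≡ 0² = 0, 15^8 ≡ 0² = 0, 15^16 ≡ 0² = 0, 15^32 ≡ 0² = 0. Since 35 = 32 + 2 + 1, 15^35 ≡ 0·0·15: 0·0 = 0, then 0·15 = 0. So 15^35 ≡ 0 (mod 45).
So ψ(0) = ψ(15) = 0 while 0 ≠ 15, so ψ is not injective.
A non-injective map from the 45-element set ℤ/45ℤ to itself takes at most 44 distinct values, so it cannot be surjective. Hence ψ is not surjective.
Since ψ is not surjective, we determine |image(ψ)|. Computing x^35 mod 45 for each x (by repeated squaring, reducing mod 45 at every step), the values ψ(0), ψ(1), …, ψ(44) are: 0, 1, 23, 27, 34, 20, 36, 13, 17, 9, 10, 41, 18, 7, 29, 0, 31, 8, 27, 19, 5, 36, 43, 2, 9, 40, 26, 18, 37, 14, 0, 16, 38, 27, 4, 35, 36, 28, 32, 9, 25, 11, 18, 22, 44.
The distinct values are {0, 1, 2, 4, 5, 7, 8, 9, 10, 11, 13, 14, 16, 17, 18, 19, 20, 22, 23, 25, 26, 27, 28, 29, 31, 32, 34, 35, 36, 37, 38, 40, 41, 43, 44}; there are 35 of them.

35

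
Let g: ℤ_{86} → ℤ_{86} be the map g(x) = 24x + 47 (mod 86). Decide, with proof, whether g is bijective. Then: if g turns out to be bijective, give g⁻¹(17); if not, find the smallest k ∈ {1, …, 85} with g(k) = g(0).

43

We have gcd(24, 86) = 2 > 1. Taking a = 0 and b = 43: g(0) = 47 and g(43) = 24·43 + 47 = 1079 ≡ 47 (mod 86).
So g(0) = g(43) while 0 ≠ 43, thus g is not injective, hence not bijective.
Since g is not bijective, we find the least positive k with g(k) = g(0): this means 24k ≡ 0 (mod 86), i.e. 86 ∣ 24k. Since gcd(24, 86) = 2, dividing through by 2 this holds exactly when 43 ∣ 12k, and as gcd(12, 43) = 1, exactly when 43 ∣ k.
The smallest positive such k is 43.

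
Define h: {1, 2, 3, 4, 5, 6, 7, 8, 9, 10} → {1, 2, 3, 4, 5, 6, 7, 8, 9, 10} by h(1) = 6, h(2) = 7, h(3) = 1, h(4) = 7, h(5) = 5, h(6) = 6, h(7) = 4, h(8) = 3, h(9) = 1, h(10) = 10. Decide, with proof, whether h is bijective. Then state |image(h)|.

7

h(2) = 7 = h(4) with 2 ≠ 4, so h is not injective, hence not bijective.
The image of h is {1, 3, 4, 5, 6, 7, 10}, which has 7 elements.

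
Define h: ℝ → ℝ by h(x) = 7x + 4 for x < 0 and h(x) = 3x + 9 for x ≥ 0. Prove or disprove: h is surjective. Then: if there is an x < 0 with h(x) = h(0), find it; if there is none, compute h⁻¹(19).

Both pieces are strictly increasing (slopes 7 and 3), so each is injective on its own interval.
The left piece maps (−∞, 0) onto (−∞, 4); the right piece maps [0, ∞) onto [9, ∞).
The union (−∞, 4) ∪ [9, ∞) omits the interval between 4 and 9; in particular 4 has no preimage. So h is not surjective.
Because the two images are disjoint, no x < 0 has h(x) = h(0), so we compute h⁻¹(19): 19 lies in [9, ∞), so solve 3x + 9 = 19: x = (19 − 9)/3 = 10/3.

10/3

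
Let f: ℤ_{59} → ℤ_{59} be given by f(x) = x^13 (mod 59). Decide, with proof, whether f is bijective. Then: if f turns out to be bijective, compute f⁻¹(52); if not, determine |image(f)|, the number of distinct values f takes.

33

Since 59 is prime, the nonzero elements of ℤ_{59} form a cyclic group of order 58.
As gcd(13, 58) = 1, raising to the 13th power is a bijection on this group: if a^13 ≡ b^13 then (ab^{−1})^13 = 1, and the only element of order dividing gcd(13, 58) = 1 is 1, so a = b.
With f(0) = 0 this makes f injective on all of ℤ_{59}, hence bijective (finite equal-size domain and codomain). In particular f is bijective.
Since f is bijective, we find the preimage of 52. The inverse of x ↦ x^13 on (ℤ_{59})^× is x ↦ x^9, because 13·9 = 117 = 2·58 + 1 ≡ 1 (mod 58) and x^{58} = 1 for x ≠ 0 (Fermat). So f⁻¹(52) = 52^9 mod 59.
Repeated squaring mod 59: 52^1 ≡ 52, 52^2 ≡ 52² = 2704 ≡ 49, 52^4 ≡ 49² = 2401 ≡ 41, 52^8 ≡ 41² = 1681 ≡ 29. Since 9 = 8 + 1, 52^9 ≡ 29·52: 29·52 = 1508 ≡ 33. So 52^9 ≡ 33 (mod 59).
Hence f⁻¹(52) = 33.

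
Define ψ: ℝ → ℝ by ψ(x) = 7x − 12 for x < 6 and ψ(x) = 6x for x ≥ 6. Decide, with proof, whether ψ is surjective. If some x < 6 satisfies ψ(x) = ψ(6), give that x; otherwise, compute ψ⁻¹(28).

40/7

Both pieces are strictly increasing (slopes 7 and 6), so each is injective on its own interval.
The left piece maps (−∞, 6) onto (−∞, 30); the right piece maps [6, ∞) onto [36, ∞).
The union (−∞, 30) ∪ [36, ∞) omits the interval between 30 and 36; in particular 30 has no preimage. So ψ is not surjective.
Because the two images are disjoint, no x < 6 has ψ(x) = ψ(6), so we compute ψ⁻¹(28): 28 lies in (−∞, 30), so solve 7x − 12 = 28: x = (28 + 12)/7 = 40/7.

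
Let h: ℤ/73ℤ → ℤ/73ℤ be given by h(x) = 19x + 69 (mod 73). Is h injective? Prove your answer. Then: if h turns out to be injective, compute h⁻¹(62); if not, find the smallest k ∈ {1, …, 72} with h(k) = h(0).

Recall: h is injective if h(x_1) = h(x_2) implies x_1 = x_2.
Suppose h(x_1) = h(x_2) in ℤ/73ℤ. Then 19x_1 + 69 ≡ 19x_2 + 69 (mod 73), thus 19(x_1 − x_2) ≡ 0 (mod 73).
Since gcd(19, 73) = 1, 19 is invertible modulo 73, hence x_1 − x_2 ≡ 0 (mod 73), i.e. x_1 = x_2.
So h is injective.
We now compute 19⁻¹ mod 73 explicitly. Euclid's algorithm: 73 = 3·19 + 16, 19 = 1·16 + 3, 16 = 5·3 + 1; back-substituting gives 1 = 50·19 − 13·73, so 19⁻¹ ≡ 50 (mod 73).
Since h is injective, we compute h⁻¹(62): solve 19x + 69 ≡ 62 (mod 73), i.e. 19x ≡ 66 (mod 73).
Multiplying by 19⁻¹ = 50 gives x ≡ 50·66 = 3300 = 45·73 + 15 ≡ 15 (mod 73).
Check: h(15) = 19·15 + 69 = 354 = 4·73 + 62 ≡ 62 (mod 73).

15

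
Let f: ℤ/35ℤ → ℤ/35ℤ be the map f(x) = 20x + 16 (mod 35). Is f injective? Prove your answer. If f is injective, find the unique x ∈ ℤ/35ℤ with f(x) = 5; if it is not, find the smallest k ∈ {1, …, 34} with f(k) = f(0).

We have gcd(20, 35) = 5 > 1. Taking s = 0 and t = 7: f(0) = 16 and f(7) = 20·7 + 16 = 156 ≡ 16 (mod 35).
So f(0) = f(7) while 0 ≠ 7, therefore f is not injective.
Since f is not injective, we find the least positive k with f(k) = f(0): this means 20k ≡ 0 (mod 35), i.e. 35 ∣ 20k. Since gcd(20, 35) = 5, dividing through by 5 this holds exactly when 7 ∣ 4k, and as gcd(4, 7) = 1, exactly when 7 ∣ k.
The smallest positive such k is 7.

7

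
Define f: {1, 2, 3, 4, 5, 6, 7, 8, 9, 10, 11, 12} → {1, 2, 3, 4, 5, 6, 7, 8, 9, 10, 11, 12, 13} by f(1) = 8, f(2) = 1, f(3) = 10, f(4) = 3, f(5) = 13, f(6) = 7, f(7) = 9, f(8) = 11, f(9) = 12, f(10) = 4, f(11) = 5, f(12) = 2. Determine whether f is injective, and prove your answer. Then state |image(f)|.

12

The values f(1), …, f(12) are 8, 1, 10, 3, 13, 7, 9, 11, 12, 4, 5, 2 — all distinct.
So f(u) = f(v) only when u = v, and f is injective.
The image of f is {1, 2, 3, 4, 5, 7, 8, 9, 10, 11, 12, 13}, which has 12 elements.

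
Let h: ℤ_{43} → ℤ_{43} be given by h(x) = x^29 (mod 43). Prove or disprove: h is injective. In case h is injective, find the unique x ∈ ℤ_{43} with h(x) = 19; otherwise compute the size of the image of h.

28

Since 43 is prime, the nonzero elements of ℤ_{43} form a cyclic group of order 42.
As gcd(29, 42) = 1, raising to the 29th power is a bijection on this group: if a^29 ≡ b^29 then (ab^{−1})^29 = 1, and the only element of order dividing gcd(29, 42) = 1 is 1, so a = b.
With h(0) = 0 this makes h injective on all of ℤ_{43}, hence bijective (finite equal-size domain and codomain). In particular h is injective.
Since h is injective, we find the preimage of 19. The inverse of x ↦ x^29 on (ℤ_{43})^× is x ↦ x^29, because 29·29 = 841 = 20·42 + 1 ≡ 1 (mod 42) and x^{42} = 1 for x ≠ 0 (Fermat). So h⁻¹(19) = 19^29 mod 43.
Repeated squaring mod 43: 19^1 ≡ 19, 19^2 ≡ 19² = 361 ≡ 17, 19^4 ≡ 17² = 289 ≡ 31, 19^8 ≡ 31² = 961 ≡ 15, 19^16 ≡ 15² = 225 ≡ 10. Since 29 = 16 + 8 + 4 + 1, 19^29 ≡ 10·15·31·19: 10·15 = 150 ≡ 21, then 21·31 = 651 ≡ 6, then 6·19 = 114 ≡ 28. So 19^29 ≡ 28 (mod 43).
Hence h⁻¹(19) = 28.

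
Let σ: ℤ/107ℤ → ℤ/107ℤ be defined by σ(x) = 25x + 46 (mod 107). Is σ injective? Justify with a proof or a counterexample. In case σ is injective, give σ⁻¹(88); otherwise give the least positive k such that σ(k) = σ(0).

Recall that σ is injective when σ(u) = σ(v) forces u = v.
Suppose σ(u) = σ(v) in ℤ/107ℤ. Then 25u + 46 ≡ 25v + 46 (mod 107), therefore 25(u − v) ≡ 0 (mod 107).
Since gcd(25, 107) = 1, 25 is invertible modulo 107, thus u − v ≡ 0 (mod 107), i.e. u = v.
Therefore σ is injective.
We now compute 25⁻¹ mod 107 explicitly. Euclid's algorithm: 107 = 4·25 + 7, 25 = 3·7 + 4, 7 = 1·4 + 3, 4 = 1·3 + 1; back-substituting gives 1 = 30·25 − 7·107, so 25⁻¹ ≡ 30 (mod 107).
Since σ is injective, we find σ⁻¹(88): we need 25x ≡ 88 − 46 ≡ 42 (mod 107). Using 25⁻¹ = 30: x ≡ 30·42 = 1260 = 11·107 + 83, so x = 83.
Check: σ(83) = 25·83 + 46 = 2121 = 19·107 + 88 ≡ 88 (mod 107).

83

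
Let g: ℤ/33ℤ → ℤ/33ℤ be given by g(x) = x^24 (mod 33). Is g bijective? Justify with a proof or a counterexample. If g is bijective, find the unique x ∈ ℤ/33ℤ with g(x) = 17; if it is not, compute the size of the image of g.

g(4): Repeated squaring mod 33: 4^1 ≡ 4, 4^2 ≡ 4² = 16, 4^4 ≡ 16² = 256 ≡ 25, 4^8 ≡ 25² = 625 ≡ 31, 4^16 ≡ 31² = 961 ≡ 4. Since 24 = 16 + 8, 4^24 ≡ 4·31: 4·31 = 124 ≡ 25. So 4^24 ≡ 25 (mod 33).
g(7): Repeated squaring mod 33: 7^1 ≡ 7, 7^2 ≡ 7² = 49 ≡ 16, 7^4 ≡ 16² = 256 ≡ 25, 7^8 ≡ 25² = 625 ≡ 31, 7^16 ≡ 31² = 961 ≡ 4. Since 24 = 16 + 8, 7^24 ≡ 4·31: 4·31 = 124 ≡ 25. So 7^24 ≡ 25 (mod 33).
So g(4) = g(7) = 25 while 4 ≠ 7, therefore g is not injective, hence not bijective.
Since g is not bijective, we determine |image(g)|. Computing x^24 mod 33 for each x (by repeated squaring, reducing mod 33 at every step), the values g(0), g(1), …, g(32) are: 0, 1, 16, 15, 25, 31, 9, 25, 4, 27, 1, 22, 12, 16, 4, 3, 31, 31, 3, 4, 16, 12, 22, 1, 27, 4, 25, 9, 31, 25, 15, 16, 1.
The distinct values are {0, 1, 3, 4, 9, 12, 15, 16, 22, 25, 27, 31}; there are 12 of them.

12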